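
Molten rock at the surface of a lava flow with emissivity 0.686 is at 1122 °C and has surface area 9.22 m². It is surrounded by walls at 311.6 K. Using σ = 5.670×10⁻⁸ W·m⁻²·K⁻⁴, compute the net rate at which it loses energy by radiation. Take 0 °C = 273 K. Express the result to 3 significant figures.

T = 1122 °C + 273 = 1395 K.
Area A = 9.22 m².
Net radiated power P_net = εσA(T⁴ − T₀⁴) = 0.686×5.670×10⁻⁸×9.22×(1395⁴ − 311.6⁴).
T⁴ − T₀⁴ = 3.78701×10¹² − 9.42735×10⁹ = 3.77758×10¹² K⁴, so P_net = 1.35×10⁶ W.

Net loss ≈ 1.35×10⁶ W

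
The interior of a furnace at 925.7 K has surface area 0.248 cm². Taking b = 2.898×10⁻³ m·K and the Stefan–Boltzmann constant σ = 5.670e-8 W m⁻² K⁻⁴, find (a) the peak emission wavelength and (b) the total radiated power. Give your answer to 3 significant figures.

λ_max ≈ 3.13 μm; P ≈ 1.03 W

(a) λ_max = b/T = 2.898×10⁻³/925.7 = 3.131×10⁻⁶ m = 3.13 μm.
Area A = 0.248 cm² = 2.48×10⁻⁵ m².
(b) P = σAT⁴ = 5.670×10⁻⁸×2.48×10⁻⁵×(925.7)⁴ = 1.03 W.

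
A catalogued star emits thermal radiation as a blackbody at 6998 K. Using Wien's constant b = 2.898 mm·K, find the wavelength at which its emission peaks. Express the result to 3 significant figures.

Wien's displacement law: λ_max = b/T = (2.898×10⁻³ m·K)/(6998 K) = 4.141×10⁻⁷ m.
That is 414 nm, in the visible range.

λ_max ≈ 414 nm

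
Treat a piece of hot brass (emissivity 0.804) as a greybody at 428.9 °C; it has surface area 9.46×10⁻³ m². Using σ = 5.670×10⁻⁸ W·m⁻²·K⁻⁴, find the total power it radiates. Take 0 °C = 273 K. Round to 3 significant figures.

P ≈ 105 W

T = 428.9 °C + 273 = 701.9 K.
Area A = 9.46×10⁻³ m².
P = εσAT⁴ = 0.804 × 5.670×10⁻⁸ × 9.46×10⁻³ × (701.9)⁴ = 105 W.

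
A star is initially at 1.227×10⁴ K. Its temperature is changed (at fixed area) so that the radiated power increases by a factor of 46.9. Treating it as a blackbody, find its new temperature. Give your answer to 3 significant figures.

P ∝ T⁴, so T₂/T₁ = (P₂/P₁)^(1/4) = (46.9)^(1/4) = 2.61694.
T₂ = 1.227×10⁴ × 2.61694 = 3.21×10⁴ K.

T₂ ≈ 3.21×10⁴ K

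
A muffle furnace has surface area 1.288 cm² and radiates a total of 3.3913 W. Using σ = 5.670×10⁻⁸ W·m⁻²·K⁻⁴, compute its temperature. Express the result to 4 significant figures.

T ≈ 825.5 K

Area A = 1.288 cm² = 1.288×10⁻⁴ m².
P = σAT⁴ ⇒ T = (P/(σA))^(1/4) = (3.3913/(5.670×10⁻⁸×1.288×10⁻⁴))^(1/4) = 825.5 K.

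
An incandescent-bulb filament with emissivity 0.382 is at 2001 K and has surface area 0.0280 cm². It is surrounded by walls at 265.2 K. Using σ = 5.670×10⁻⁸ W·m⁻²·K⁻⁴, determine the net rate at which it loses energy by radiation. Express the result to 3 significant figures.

Net loss ≈ 0.972 W

Area A = 0.0280 cm² = 2.80×10⁻⁶ m².
Net radiated power P_net = εσA(T⁴ − T₀⁴) = 0.382×5.670×10⁻⁸×2.80×10⁻⁶×(2001⁴ − 265.2⁴).
T⁴ − T₀⁴ = 1.60320×10¹³ − 4.94646×10⁹ = 1.60271×10¹³ K⁴, so P_net = 0.972 W.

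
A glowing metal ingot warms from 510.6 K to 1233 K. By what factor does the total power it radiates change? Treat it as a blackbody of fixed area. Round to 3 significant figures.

P₂/P₁ ≈ 34.0

P ∝ T⁴, so P₂/P₁ = (T₂/T₁)⁴ = (1233/510.6)⁴ = (2.41481)⁴ = 34.0.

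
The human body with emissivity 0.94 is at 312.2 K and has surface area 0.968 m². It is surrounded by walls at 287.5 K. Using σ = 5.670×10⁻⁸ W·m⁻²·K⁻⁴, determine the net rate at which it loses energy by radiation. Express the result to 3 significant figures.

Area A = 0.968 m².
Net radiated power P_net = εσA(T⁴ − T₀⁴) = 0.94×5.670×10⁻⁸×0.968×(312.2⁴ − 287.5⁴).
T⁴ − T₀⁴ = 9.50017×10⁹ − 6.83206×10⁹ = 2.66811×10⁹ K⁴, so P_net = 138 W.

Net loss ≈ 138 W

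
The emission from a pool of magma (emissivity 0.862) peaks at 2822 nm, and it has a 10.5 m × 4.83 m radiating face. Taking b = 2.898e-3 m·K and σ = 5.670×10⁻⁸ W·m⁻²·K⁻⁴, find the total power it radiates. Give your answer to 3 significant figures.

Wien's law: T = b/λ_max = 2.898×10⁻³/2.822×10⁻⁶ = 1026.93 K.
Area A = 10.5 × 4.83 = 50.715 m².
Then P = εσAT⁴ = 0.862×5.670×10⁻⁸×50.715×(1026.93)⁴ = 2.76×10⁶ W.

P ≈ 2.76×10⁶ W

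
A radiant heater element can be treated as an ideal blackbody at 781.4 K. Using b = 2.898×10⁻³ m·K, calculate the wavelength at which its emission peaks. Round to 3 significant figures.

Wien's displacement law: λ_max = b/T = (2.898×10⁻³ m·K)/(781.4 K) = 3.709×10⁻⁶ m.
That is 3.71 μm, in the infrared range.

λ_max ≈ 3.71 μm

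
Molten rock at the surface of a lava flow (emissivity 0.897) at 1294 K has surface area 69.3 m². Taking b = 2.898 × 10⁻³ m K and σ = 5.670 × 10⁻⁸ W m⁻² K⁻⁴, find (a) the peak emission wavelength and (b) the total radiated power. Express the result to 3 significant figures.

(a) λ_max = b/T = 2.898×10⁻³/1294 = 2.240×10⁻⁶ m = 2.24 μm.
Area A = 69.3 m².
(b) P = εσAT⁴ = 0.897×5.670×10⁻⁸×69.3×(1294)⁴ = 9.88×10⁶ W.

λ_max ≈ 2.24 μm; P ≈ 9.88×10⁶ W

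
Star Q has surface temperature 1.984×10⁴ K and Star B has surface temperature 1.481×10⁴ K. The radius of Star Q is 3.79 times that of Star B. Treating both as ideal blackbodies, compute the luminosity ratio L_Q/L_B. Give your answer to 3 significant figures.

L_Q/L_B ≈ 46.3

L ∝ R²T⁴, so L_Q/L_B = (R_Q/R_B)²(T_Q/T_B)⁴ = (3.79)² × (1.984×10⁴/1.481×10⁴)⁴ = 14.3641 × 3.22067 = 46.3.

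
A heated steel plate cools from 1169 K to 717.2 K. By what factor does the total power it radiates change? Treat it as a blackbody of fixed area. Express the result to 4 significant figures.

P ∝ T⁴, so P₂/P₁ = (T₂/T₁)⁴ = (717.2/1169)⁴ = (0.613516)⁴ = 0.1417.

P₂/P₁ ≈ 0.1417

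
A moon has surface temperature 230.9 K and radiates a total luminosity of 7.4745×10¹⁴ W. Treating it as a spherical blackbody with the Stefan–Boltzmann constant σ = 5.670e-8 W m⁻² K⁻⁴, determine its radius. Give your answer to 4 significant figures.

L = 4πR²σT⁴ ⇒ R = √(L/(4πσT⁴)).
σT⁴ = 161.168 W/m², so R = √(7.4745×10¹⁴/(4π×161.168)) = 6.075×10⁵ m.

R ≈ 6.075×10⁵ m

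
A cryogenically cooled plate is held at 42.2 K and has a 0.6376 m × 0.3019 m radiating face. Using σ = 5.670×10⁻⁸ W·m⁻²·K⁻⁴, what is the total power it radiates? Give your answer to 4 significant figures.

Area A = 0.6376 × 0.3019 = 0.192491 m².
P = σAT⁴ = 5.670×10⁻⁸ × 0.192491 × (42.2)⁴ = 0.03461 W.

P ≈ 0.03461 W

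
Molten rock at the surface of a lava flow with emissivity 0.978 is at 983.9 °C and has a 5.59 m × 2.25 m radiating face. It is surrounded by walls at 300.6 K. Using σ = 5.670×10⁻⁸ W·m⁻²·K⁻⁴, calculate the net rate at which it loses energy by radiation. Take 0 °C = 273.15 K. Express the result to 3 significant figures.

Net loss ≈ 1.74×10⁶ W

T = 983.9 °C + 273.15 = 1257.05 K.
Area A = 5.59 × 2.25 = 12.5775 m².
Net radiated power P_net = εσA(T⁴ − T₀⁴) = 0.978×5.670×10⁻⁸×12.5775×(1257.05⁴ − 300.6⁴).
T⁴ − T₀⁴ = 2.49695×10¹² − 8.16499×10⁹ = 2.48879×10¹² K⁴, so P_net = 1.74×10⁶ W.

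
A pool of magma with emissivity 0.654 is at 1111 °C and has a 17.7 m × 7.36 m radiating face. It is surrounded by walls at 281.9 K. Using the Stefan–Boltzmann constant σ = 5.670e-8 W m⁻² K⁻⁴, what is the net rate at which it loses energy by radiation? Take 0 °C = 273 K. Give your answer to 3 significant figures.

T = 1111 °C + 273 = 1384 K.
Area A = 17.7 × 7.36 = 130.272 m².
Net radiated power P_net = εσA(T⁴ − T₀⁴) = 0.654×5.670×10⁻⁸×130.272×(1384⁴ − 281.9⁴).
T⁴ − T₀⁴ = 3.66897×10¹² − 6.31510×10⁹ = 3.66265×10¹² K⁴, so P_net = 1.77×10⁷ W.

Net loss ≈ 1.77×10⁷ W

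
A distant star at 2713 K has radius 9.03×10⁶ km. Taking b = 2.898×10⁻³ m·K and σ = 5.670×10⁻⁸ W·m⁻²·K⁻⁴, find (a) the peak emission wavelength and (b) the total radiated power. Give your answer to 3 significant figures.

(a) λ_max = b/T = 2.898×10⁻³/2713 = 1.068×10⁻⁶ m = 1.07 μm.
Surface area A = 4πR² = 4π(9.03×10⁹ m)² = 1.02467×10²¹ m².
(b) P = σAT⁴ = 5.670×10⁻⁸×1.02467×10²¹×(2713)⁴ = 3.15×10²⁷ W.

λ_max ≈ 1.07 μm; P ≈ 3.15×10²⁷ W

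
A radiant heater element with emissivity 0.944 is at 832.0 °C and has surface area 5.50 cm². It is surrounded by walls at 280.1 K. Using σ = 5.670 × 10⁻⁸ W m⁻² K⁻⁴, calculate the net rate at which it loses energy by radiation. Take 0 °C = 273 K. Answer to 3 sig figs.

T = 832.0 °C + 273 = 1105.0 K.
Area A = 5.50 cm² = 5.50×10⁻⁴ m².
Net radiated power P_net = εσA(T⁴ − T₀⁴) = 0.944×5.670×10⁻⁸×5.50×10⁻⁴×(1105.0⁴ − 280.1⁴).
T⁴ − T₀⁴ = 1.49090×10¹² − 6.15535×10⁹ = 1.48474×10¹² K⁴, so P_net = 43.7 W.

Net loss ≈ 43.7 W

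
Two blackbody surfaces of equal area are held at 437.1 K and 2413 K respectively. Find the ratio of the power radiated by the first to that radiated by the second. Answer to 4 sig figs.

With equal areas, P₁/P₂ = (T₁/T₂)⁴ = (437.1/2413)⁴ = 1.077×10⁻³.

P₁/P₂ ≈ 1.077×10⁻³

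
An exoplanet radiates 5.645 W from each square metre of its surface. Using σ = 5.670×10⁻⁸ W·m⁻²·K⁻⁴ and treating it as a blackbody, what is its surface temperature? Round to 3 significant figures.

T ≈ 99.9 K

I = σT⁴, so T = (I/σ)^(1/4) = (5.645/(5.670×10⁻⁸))^(1/4) = 99.9 K.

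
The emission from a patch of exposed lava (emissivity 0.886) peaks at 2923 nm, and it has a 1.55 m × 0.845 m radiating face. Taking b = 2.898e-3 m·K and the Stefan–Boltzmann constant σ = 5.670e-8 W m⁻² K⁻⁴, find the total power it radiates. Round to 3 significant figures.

Wien's law: T = b/λ_max = 2.898×10⁻³/2.923×10⁻⁶ = 991.447 K.
Area A = 1.55 × 0.845 = 1.30975 m².
Then P = εσAT⁴ = 0.886×5.670×10⁻⁸×1.30975×(991.447)⁴ = 6.36×10⁴ W.

P ≈ 6.36×10⁴ W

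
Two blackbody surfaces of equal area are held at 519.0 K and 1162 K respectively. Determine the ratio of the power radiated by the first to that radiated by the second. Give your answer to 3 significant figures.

P₁/P₂ ≈ 0.0398

With equal areas, P₁/P₂ = (T₁/T₂)⁴ = (519.0/1162)⁴ = 0.0398.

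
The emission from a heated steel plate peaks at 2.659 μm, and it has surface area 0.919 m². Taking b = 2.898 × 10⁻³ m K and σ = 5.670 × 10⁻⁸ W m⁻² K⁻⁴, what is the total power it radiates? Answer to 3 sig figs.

Wien's law: T = b/λ_max = 2.898×10⁻³/2.659×10⁻⁶ = 1089.88 K.
Area A = 0.919 m².
Then P = σAT⁴ = 5.670×10⁻⁸×0.919×(1089.88)⁴ = 7.35×10⁴ W.

P ≈ 7.35×10⁴ W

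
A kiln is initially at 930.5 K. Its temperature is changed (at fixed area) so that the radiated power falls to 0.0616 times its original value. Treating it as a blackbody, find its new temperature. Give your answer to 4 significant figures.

T₂ ≈ 463.6 K

P ∝ T⁴, so T₂/T₁ = (P₂/P₁)^(1/4) = (0.0616)^(1/4) = 0.498190.
T₂ = 930.5 × 0.498190 = 463.6 K.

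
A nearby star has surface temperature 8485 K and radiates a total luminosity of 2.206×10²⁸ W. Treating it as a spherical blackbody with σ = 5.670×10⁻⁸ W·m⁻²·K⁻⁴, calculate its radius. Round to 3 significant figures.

L = 4πR²σT⁴ ⇒ R = √(L/(4πσT⁴)).
σT⁴ = 2.93894×10⁸ W/m², so R = √(2.206×10²⁸/(4π×2.93894×10⁸)) = 2.44×10⁹ m.

R ≈ 2.44×10⁹ m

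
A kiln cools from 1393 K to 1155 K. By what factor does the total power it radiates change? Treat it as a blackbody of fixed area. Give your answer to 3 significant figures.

P ∝ T⁴, so P₂/P₁ = (T₂/T₁)⁴ = (1155/1393)⁴ = (0.829146)⁴ = 0.473.

P₂/P₁ ≈ 0.473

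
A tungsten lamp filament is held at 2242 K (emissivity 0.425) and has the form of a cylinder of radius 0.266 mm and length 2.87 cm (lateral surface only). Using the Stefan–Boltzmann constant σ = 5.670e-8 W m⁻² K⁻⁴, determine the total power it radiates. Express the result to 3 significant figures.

Lateral area A = 2πrL = 2π×2.66×10⁻⁴×0.0287 = 4.79671×10⁻⁵ m².
P = εσAT⁴ = 0.425 × 5.670×10⁻⁸ × 4.79671×10⁻⁵ × (2242)⁴ = 29.2 W.

P ≈ 29.2 W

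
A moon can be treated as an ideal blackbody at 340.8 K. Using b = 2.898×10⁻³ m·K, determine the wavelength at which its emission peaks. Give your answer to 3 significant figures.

Wien's displacement law: λ_max = b/T = (2.898×10⁻³ m·K)/(340.8 K) = 8.504×10⁻⁶ m.
That is 8.50 μm, in the infrared range.

λ_max ≈ 8.50 μm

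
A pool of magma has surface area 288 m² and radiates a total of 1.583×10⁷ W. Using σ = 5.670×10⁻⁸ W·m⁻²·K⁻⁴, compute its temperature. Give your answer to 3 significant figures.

T ≈ 992 K

Area A = 288 m².
P = σAT⁴ ⇒ T = (P/(σA))^(1/4) = (1.583×10⁷/(5.670×10⁻⁸×288))^(1/4) = 992 K.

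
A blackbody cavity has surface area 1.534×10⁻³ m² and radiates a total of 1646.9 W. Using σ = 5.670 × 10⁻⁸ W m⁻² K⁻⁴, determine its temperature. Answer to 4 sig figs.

Area A = 1.534×10⁻³ m².
P = σAT⁴ ⇒ T = (P/(σA))^(1/4) = (1646.9/(5.670×10⁻⁸×1.534×10⁻³))^(1/4) = 2086 K.

T ≈ 2086 K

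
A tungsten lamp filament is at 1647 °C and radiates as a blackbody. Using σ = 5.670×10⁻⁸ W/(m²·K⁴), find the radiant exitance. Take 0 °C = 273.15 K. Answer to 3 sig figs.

I ≈ 7.71×10⁵ W/m²

T = 1647 °C + 273.15 = 1920.15 K.
Stefan–Boltzmann: I = σT⁴ = 5.670×10⁻⁸ × (1920.15)⁴ = 7.71×10⁵ W/m².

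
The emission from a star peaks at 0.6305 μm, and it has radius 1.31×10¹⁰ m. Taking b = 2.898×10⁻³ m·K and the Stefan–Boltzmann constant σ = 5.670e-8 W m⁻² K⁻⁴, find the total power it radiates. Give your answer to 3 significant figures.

Wien's law: T = b/λ_max = 2.898×10⁻³/6.305×10⁻⁷ = 4596.35 K.
Surface area A = 4πR² = 4π(1.31×10¹⁰ m)² = 2.15651×10²¹ m².
Then P = σAT⁴ = 5.670×10⁻⁸×2.15651×10²¹×(4596.35)⁴ = 5.46×10²⁸ W.

P ≈ 5.46×10²⁸ W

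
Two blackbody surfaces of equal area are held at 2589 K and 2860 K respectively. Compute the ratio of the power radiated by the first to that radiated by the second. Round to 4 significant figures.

With equal areas, P₁/P₂ = (T₁/T₂)⁴ = (2589/2860)⁴ = 0.6715.

P₁/P₂ ≈ 0.6715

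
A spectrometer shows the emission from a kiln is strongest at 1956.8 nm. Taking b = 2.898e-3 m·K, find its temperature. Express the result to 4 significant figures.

T ≈ 1481 K

Wien's law gives T = b/λ_max = (2.898×10⁻³ m·K)/(1.9568×10⁻⁶ m) = 1481 K.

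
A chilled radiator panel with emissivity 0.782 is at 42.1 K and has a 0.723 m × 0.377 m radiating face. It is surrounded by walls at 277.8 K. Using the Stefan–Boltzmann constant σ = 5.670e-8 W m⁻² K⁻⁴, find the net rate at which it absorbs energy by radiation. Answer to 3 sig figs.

Net gain ≈ 71.9 W

Area A = 0.723 × 0.377 = 0.272571 m².
Net radiated power P_net = εσA(T⁴ − T₀⁴) = 0.782×5.670×10⁻⁸×0.272571×(42.1⁴ − 277.8⁴).
T⁴ − T₀⁴ = 3.14144×10⁶ − 5.95565×10⁹ = -5.95251×10⁹ K⁴, so P_net = -71.9 W — negative, meaning a net gain of 71.9 W.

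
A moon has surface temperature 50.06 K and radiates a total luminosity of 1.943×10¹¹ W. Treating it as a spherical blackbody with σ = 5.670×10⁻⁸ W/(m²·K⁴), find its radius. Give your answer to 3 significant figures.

R ≈ 2.08×10⁵ m

L = 4πR²σT⁴ ⇒ R = √(L/(4πσT⁴)).
σT⁴ = 0.356079 W/m², so R = √(1.943×10¹¹/(4π×0.356079)) = 2.08×10⁵ m.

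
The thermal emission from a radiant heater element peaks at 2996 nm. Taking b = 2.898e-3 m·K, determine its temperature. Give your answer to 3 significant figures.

T ≈ 967 K

Wien's law gives T = b/λ_max = (2.898×10⁻³ m·K)/(2.996×10⁻⁶ m) = 967 K.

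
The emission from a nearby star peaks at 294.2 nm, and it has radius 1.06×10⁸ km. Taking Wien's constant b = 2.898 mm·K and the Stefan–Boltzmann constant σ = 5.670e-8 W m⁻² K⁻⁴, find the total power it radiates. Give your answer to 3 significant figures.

Wien's law: T = b/λ_max = 2.898×10⁻³/2.942×10⁻⁷ = 9850.44 K.
Surface area A = 4πR² = 4π(1.06×10¹¹ m)² = 1.41196×10²³ m².
Then P = σAT⁴ = 5.670×10⁻⁸×1.41196×10²³×(9850.44)⁴ = 7.54×10³¹ W.

P ≈ 7.54×10³¹ W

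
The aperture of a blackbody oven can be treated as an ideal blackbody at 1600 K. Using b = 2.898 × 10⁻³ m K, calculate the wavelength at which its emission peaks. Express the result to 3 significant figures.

λ_max ≈ 1.81×10³ nm

Wien's displacement law: λ_max = b/T = (2.898×10⁻³ m·K)/(1600 K) = 1.811×10⁻⁶ m.
That is 1.81×10³ nm, in the infrared range.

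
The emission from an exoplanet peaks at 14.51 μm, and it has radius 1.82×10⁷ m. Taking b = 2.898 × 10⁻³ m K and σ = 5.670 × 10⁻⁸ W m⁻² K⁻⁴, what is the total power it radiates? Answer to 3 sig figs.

P ≈ 3.76×10¹⁷ W

Wien's law: T = b/λ_max = 2.898×10⁻³/1.451×10⁻⁵ = 199.724 K.
Surface area A = 4πR² = 4π(1.82×10⁷ m)² = 4.16248×10¹⁵ m².
Then P = σAT⁴ = 5.670×10⁻⁸×4.16248×10¹⁵×(199.724)⁴ = 3.76×10¹⁷ W.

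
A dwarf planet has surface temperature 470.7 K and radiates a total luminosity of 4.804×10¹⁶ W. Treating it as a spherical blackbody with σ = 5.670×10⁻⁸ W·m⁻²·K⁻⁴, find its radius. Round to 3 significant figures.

L = 4πR²σT⁴ ⇒ R = √(L/(4πσT⁴)).
σT⁴ = 2783.30 W/m², so R = √(4.804×10¹⁶/(4π×2783.30)) = 1.17×10⁶ m.

R ≈ 1.17×10⁶ m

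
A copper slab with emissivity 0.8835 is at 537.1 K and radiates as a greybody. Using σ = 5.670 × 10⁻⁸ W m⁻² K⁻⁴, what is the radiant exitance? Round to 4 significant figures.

I ≈ 4169 W/m²

Stefan–Boltzmann: I = εσT⁴ = 0.8835 × 5.670×10⁻⁸ × (537.1)⁴ = 4169 W/m².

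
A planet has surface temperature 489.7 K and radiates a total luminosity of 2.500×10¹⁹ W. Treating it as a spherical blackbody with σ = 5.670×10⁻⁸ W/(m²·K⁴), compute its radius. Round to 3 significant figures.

R ≈ 2.47×10⁷ m

L = 4πR²σT⁴ ⇒ R = √(L/(4πσT⁴)).
σT⁴ = 3260.64 W/m², so R = √(2.500×10¹⁹/(4π×3260.64)) = 2.47×10⁷ m.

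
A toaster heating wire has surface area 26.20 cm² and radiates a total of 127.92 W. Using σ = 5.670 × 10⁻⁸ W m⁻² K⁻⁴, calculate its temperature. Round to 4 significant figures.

Area A = 26.20 cm² = 2.620×10⁻³ m².
P = σAT⁴ ⇒ T = (P/(σA))^(1/4) = (127.92/(5.670×10⁻⁸×2.620×10⁻³))^(1/4) = 963.3 K.

T ≈ 963.3 K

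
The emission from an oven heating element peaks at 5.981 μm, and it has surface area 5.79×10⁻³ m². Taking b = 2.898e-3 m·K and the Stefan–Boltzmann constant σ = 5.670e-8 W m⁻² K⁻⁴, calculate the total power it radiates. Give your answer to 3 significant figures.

P ≈ 18.1 W

Wien's law: T = b/λ_max = 2.898×10⁻³/5.981×10⁻⁶ = 484.534 K.
Area A = 5.79×10⁻³ m².
Then P = σAT⁴ = 5.670×10⁻⁸×5.79×10⁻³×(484.534)⁴ = 18.1 W.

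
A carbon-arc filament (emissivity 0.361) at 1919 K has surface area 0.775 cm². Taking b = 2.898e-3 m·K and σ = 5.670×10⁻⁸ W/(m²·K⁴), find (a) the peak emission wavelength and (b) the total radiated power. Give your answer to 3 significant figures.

λ_max ≈ 1.51×10³ nm; P ≈ 21.5 W

(a) λ_max = b/T = 2.898×10⁻³/1919 = 1.510×10⁻⁶ m = 1.51×10³ nm.
Area A = 0.775 cm² = 7.75×10⁻⁵ m².
(b) P = εσAT⁴ = 0.361×5.670×10⁻⁸×7.75×10⁻⁵×(1919)⁴ = 21.5 W.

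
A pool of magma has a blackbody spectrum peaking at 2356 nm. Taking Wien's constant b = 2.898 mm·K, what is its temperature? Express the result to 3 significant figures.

T ≈ 1.23×10³ K

Wien's law gives T = b/λ_max = (2.898×10⁻³ m·K)/(2.356×10⁻⁶ m) = 1.23×10³ K.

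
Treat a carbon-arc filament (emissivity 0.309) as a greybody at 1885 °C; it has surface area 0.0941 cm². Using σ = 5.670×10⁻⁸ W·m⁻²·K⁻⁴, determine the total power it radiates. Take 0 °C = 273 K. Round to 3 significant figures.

T = 1885 °C + 273 = 2158 K.
Area A = 0.0941 cm² = 9.41×10⁻⁶ m².
P = εσAT⁴ = 0.309 × 5.670×10⁻⁸ × 9.41×10⁻⁶ × (2158)⁴ = 3.58 W.

P ≈ 3.58 W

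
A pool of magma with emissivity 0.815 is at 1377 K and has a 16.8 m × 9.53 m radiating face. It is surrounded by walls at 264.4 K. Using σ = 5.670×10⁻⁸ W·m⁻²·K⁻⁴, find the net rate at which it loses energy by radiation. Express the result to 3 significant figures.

Net loss ≈ 2.66×10⁷ W

Area A = 16.8 × 9.53 = 160.104 m².
Net radiated power P_net = εσA(T⁴ − T₀⁴) = 0.815×5.670×10⁻⁸×160.104×(1377⁴ − 264.4⁴).
T⁴ − T₀⁴ = 3.59531×10¹² − 4.88704×10⁹ = 3.59042×10¹² K⁴, so P_net = 2.66×10⁷ W.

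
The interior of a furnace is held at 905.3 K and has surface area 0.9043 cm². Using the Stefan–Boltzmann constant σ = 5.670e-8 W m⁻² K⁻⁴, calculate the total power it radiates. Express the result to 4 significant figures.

Area A = 0.9043 cm² = 9.043×10⁻⁵ m².
P = σAT⁴ = 5.670×10⁻⁸ × 9.043×10⁻⁵ × (905.3)⁴ = 3.444 W.

P ≈ 3.444 W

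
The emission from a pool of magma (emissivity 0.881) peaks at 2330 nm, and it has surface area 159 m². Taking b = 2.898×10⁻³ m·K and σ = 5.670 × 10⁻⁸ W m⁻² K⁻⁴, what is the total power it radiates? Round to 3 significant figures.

Wien's law: T = b/λ_max = 2.898×10⁻³/2.330×10⁻⁶ = 1243.78 K.
Area A = 159 m².
Then P = εσAT⁴ = 0.881×5.670×10⁻⁸×159×(1243.78)⁴ = 1.90×10⁷ W.

P ≈ 1.90×10⁷ W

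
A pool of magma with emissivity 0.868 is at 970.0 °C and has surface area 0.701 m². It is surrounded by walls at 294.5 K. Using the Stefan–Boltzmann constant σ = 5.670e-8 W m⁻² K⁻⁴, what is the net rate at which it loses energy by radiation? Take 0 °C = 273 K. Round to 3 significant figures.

T = 970.0 °C + 273 = 1243.0 K.
Area A = 0.701 m².
Net radiated power P_net = εσA(T⁴ − T₀⁴) = 0.868×5.670×10⁻⁸×0.701×(1243.0⁴ − 294.5⁴).
T⁴ − T₀⁴ = 2.38718×10¹² − 7.52214×10⁹ = 2.37966×10¹² K⁴, so P_net = 8.21×10⁴ W.

Net loss ≈ 8.21×10⁴ W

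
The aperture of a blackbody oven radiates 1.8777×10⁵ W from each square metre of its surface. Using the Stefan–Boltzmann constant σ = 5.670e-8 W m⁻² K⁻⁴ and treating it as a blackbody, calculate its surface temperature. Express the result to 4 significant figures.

I = σT⁴, so T = (I/σ)^(1/4) = (1.8777×10⁵/(5.670×10⁻⁸))^(1/4) = 1349 K.

T ≈ 1349 K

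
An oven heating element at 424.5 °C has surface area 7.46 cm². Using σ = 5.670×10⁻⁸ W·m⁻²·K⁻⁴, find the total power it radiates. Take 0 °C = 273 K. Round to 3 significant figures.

T = 424.5 °C + 273 = 697.5 K.
Area A = 7.46 cm² = 7.46×10⁻⁴ m².
P = σAT⁴ = 5.670×10⁻⁸ × 7.46×10⁻⁴ × (697.5)⁴ = 10.0 W.

P ≈ 10.0 W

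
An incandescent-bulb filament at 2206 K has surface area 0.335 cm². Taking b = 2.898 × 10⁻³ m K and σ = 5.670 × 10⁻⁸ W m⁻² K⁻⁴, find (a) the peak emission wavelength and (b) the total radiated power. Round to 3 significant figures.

λ_max ≈ 1.31 μm; P ≈ 45.0 W

(a) λ_max = b/T = 2.898×10⁻³/2206 = 1.314×10⁻⁶ m = 1.31 μm.
Area A = 0.335 cm² = 3.35×10⁻⁵ m².
(b) P = σAT⁴ = 5.670×10⁻⁸×3.35×10⁻⁵×(2206)⁴ = 45.0 W.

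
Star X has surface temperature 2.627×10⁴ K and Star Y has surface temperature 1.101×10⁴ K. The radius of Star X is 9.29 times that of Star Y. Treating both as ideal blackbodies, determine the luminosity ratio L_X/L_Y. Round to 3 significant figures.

L ∝ R²T⁴, so L_X/L_Y = (R_X/R_Y)²(T_X/T_Y)⁴ = (9.29)² × (2.627×10⁴/1.101×10⁴)⁴ = 86.3041 × 32.4109 = 2.80×10³.

L_X/L_Y ≈ 2.80×10³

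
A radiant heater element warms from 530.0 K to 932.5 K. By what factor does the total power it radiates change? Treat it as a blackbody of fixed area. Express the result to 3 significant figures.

P ∝ T⁴, so P₂/P₁ = (T₂/T₁)⁴ = (932.5/530.0)⁴ = (1.75943)⁴ = 9.58.

P₂/P₁ ≈ 9.58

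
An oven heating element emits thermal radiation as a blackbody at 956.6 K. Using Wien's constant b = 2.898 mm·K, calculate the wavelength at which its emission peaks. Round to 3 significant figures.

Wien's displacement law: λ_max = b/T = (2.898×10⁻³ m·K)/(956.6 K) = 3.029×10⁻⁶ m.
That is 3.03 μm, in the infrared range.

λ_max ≈ 3.03 μm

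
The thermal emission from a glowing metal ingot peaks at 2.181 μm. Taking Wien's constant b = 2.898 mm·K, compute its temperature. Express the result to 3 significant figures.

T ≈ 1.33×10³ K

Wien's law gives T = b/λ_max = (2.898×10⁻³ m·K)/(2.181×10⁻⁶ m) = 1.33×10³ K.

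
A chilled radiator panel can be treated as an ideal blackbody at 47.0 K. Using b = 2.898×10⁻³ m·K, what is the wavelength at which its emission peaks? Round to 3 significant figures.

λ_max ≈ 61.7 μm

Wien's displacement law: λ_max = b/T = (2.898×10⁻³ m·K)/(47.0 K) = 6.166×10⁻⁵ m.
That is 61.7 μm, in the infrared range.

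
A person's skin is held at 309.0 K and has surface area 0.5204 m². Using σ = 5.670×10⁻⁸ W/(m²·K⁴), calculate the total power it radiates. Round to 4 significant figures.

Area A = 0.5204 m².
P = σAT⁴ = 5.670×10⁻⁸ × 0.5204 × (309.0)⁴ = 269.0 W.

P ≈ 269.0 W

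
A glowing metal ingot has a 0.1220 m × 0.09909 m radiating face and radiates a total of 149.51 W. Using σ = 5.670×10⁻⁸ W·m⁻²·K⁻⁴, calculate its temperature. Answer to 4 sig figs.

T ≈ 683.4 K

Area A = 0.1220 × 0.09909 = 0.012089 m².
P = σAT⁴ ⇒ T = (P/(σA))^(1/4) = (149.51/(5.670×10⁻⁸×0.012089))^(1/4) = 683.4 K.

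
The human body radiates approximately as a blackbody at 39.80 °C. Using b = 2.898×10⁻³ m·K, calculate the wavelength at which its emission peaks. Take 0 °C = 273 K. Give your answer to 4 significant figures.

T = 39.80 °C + 273 = 312.80 K.
Wien's displacement law: λ_max = b/T = (2.898×10⁻³ m·K)/(312.80 K) = 9.2647×10⁻⁶ m.
That is 9.265 μm, in the infrared range.

λ_max ≈ 9.265 μm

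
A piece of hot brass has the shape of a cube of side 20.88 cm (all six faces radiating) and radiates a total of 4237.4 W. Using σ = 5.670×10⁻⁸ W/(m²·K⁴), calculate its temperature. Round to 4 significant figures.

T ≈ 731.1 K

Area A = 6s² = 6×(0.2088 m)² = 0.261585 m².
P = σAT⁴ ⇒ T = (P/(σA))^(1/4) = (4237.4/(5.670×10⁻⁸×0.261585))^(1/4) = 731.1 K.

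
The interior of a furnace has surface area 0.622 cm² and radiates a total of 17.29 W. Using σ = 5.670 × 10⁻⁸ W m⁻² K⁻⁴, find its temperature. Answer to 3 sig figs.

T ≈ 1.49×10³ K

Area A = 0.622 cm² = 6.22×10⁻⁵ m².
P = σAT⁴ ⇒ T = (P/(σA))^(1/4) = (17.29/(5.670×10⁻⁸×6.22×10⁻⁵))^(1/4) = 1.49×10³ K.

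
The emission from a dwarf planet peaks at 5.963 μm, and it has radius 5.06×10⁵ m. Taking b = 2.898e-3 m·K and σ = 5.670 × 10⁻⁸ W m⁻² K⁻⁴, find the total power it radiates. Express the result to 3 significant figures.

P ≈ 1.02×10¹⁶ W

Wien's law: T = b/λ_max = 2.898×10⁻³/5.963×10⁻⁶ = 485.997 K.
Surface area A = 4πR² = 4π(5.06×10⁵ m)² = 3.21744×10¹² m².
Then P = σAT⁴ = 5.670×10⁻⁸×3.21744×10¹²×(485.997)⁴ = 1.02×10¹⁶ W.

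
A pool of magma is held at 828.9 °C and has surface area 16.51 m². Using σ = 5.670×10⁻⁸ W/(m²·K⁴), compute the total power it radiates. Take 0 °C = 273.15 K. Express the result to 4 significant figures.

T = 828.9 °C + 273.15 = 1102.05 K.
Area A = 16.51 m².
P = σAT⁴ = 5.670×10⁻⁸ × 16.51 × (1102.05)⁴ = 1.381×10⁶ W.

P ≈ 1.381×10⁶ W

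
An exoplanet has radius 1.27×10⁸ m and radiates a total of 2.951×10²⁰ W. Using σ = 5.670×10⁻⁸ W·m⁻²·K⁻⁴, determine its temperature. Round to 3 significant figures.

Surface area A = 4πR² = 4π(1.27×10⁸ m)² = 2.02683×10¹⁷ m².
P = σAT⁴ ⇒ T = (P/(σA))^(1/4) = (2.951×10²⁰/(5.670×10⁻⁸×2.02683×10¹⁷))^(1/4) = 400 K.

T ≈ 400 K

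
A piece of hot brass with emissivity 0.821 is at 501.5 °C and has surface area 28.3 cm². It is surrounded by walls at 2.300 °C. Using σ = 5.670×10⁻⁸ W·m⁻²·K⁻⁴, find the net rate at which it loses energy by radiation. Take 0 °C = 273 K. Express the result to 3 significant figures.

T = 501.5 °C + 273 = 774.5 K.
Surroundings: T = 2.300 °C + 273 = 275.300 K.
Area A = 28.3 cm² = 2.83×10⁻³ m².
Net radiated power P_net = εσA(T⁴ − T₀⁴) = 0.821×5.670×10⁻⁸×2.83×10⁻³×(774.5⁴ − 275.300⁴).
T⁴ − T₀⁴ = 3.59820×10¹¹ − 5.74414×10⁹ = 3.54076×10¹¹ K⁴, so P_net = 46.6 W.

Net loss ≈ 46.6 W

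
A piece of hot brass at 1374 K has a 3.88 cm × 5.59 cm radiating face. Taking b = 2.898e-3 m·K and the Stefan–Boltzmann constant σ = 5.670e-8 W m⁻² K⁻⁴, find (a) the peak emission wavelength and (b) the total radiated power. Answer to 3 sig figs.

λ_max ≈ 2.11×10³ nm; P ≈ 438 W

(a) λ_max = b/T = 2.898×10⁻³/1374 = 2.109×10⁻⁶ m = 2.11×10³ nm.
Area A = 0.0388 × 0.0559 = 2.16892×10⁻³ m².
(b) P = σAT⁴ = 5.670×10⁻⁸×2.16892×10⁻³×(1374)⁴ = 438 W.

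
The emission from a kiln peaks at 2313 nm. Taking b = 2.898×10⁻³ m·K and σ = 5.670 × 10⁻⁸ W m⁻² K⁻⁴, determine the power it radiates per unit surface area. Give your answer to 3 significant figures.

Wien's law: T = b/λ_max = 2.898×10⁻³/2.313×10⁻⁶ = 1252.92 K.
Then I = σT⁴ = 5.670×10⁻⁸×(1252.92)⁴ = 1.40×10⁵ W/m².

I ≈ 1.40×10⁵ W/m²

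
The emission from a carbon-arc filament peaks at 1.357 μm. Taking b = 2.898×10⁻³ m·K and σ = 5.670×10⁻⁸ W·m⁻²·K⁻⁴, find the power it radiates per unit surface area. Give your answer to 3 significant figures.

Wien's law: T = b/λ_max = 2.898×10⁻³/1.357×10⁻⁶ = 2135.59 K.
Then I = σT⁴ = 5.670×10⁻⁸×(2135.59)⁴ = 1.18×10⁶ W/m².

I ≈ 1.18×10⁶ W/m²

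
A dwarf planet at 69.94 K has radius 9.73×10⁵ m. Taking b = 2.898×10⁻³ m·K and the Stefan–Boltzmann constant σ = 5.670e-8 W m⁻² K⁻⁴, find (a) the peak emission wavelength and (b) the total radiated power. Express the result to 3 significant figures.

(a) λ_max = b/T = 2.898×10⁻³/69.94 = 4.144×10⁻⁵ m = 41.4 μm.
Surface area A = 4πR² = 4π(9.73×10⁵ m)² = 1.18969×10¹³ m².
(b) P = σAT⁴ = 5.670×10⁻⁸×1.18969×10¹³×(69.94)⁴ = 1.61×10¹³ W.

λ_max ≈ 41.4 μm; P ≈ 1.61×10¹³ W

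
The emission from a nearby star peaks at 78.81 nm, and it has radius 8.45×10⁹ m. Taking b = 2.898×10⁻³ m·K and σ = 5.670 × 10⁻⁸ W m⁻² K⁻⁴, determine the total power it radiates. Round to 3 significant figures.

Wien's law: T = b/λ_max = 2.898×10⁻³/7.881×10⁻⁸ = 36772.0 K.
Surface area A = 4πR² = 4π(8.45×10⁹ m)² = 8.97270×10²⁰ m².
Then P = σAT⁴ = 5.670×10⁻⁸×8.97270×10²⁰×(36772.0)⁴ = 9.30×10³¹ W.

P ≈ 9.30×10³¹ W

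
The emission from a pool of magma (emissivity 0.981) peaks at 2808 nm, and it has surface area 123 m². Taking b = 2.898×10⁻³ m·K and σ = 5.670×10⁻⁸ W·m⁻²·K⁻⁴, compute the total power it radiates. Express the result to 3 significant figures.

Wien's law: T = b/λ_max = 2.898×10⁻³/2.808×10⁻⁶ = 1032.05 K.
Area A = 123 m².
Then P = εσAT⁴ = 0.981×5.670×10⁻⁸×123×(1032.05)⁴ = 7.76×10⁶ W.

P ≈ 7.76×10⁶ W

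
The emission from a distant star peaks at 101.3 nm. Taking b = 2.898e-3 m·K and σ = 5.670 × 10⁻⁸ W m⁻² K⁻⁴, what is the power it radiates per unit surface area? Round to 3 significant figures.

I ≈ 3.80×10¹⁰ W/m²

Wien's law: T = b/λ_max = 2.898×10⁻³/1.013×10⁻⁷ = 28608.1 K.
Then I = σT⁴ = 5.670×10⁻⁸×(28608.1)⁴ = 3.80×10¹⁰ W/m².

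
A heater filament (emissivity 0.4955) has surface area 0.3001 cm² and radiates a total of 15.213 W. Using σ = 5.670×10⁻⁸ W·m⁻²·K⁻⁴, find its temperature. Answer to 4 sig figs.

T ≈ 2061 K

Area A = 0.3001 cm² = 3.001×10⁻⁵ m².
P = εσAT⁴ ⇒ T = (P/(εσA))^(1/4) = (15.213/(0.4955×5.670×10⁻⁸×3.001×10⁻⁵))^(1/4) = 2061 K.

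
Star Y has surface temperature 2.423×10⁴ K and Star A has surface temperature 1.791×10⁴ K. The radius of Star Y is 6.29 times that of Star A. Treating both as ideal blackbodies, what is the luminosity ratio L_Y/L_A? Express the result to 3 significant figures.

L_Y/L_A ≈ 133

L ∝ R²T⁴, so L_Y/L_A = (R_Y/R_A)²(T_Y/T_A)⁴ = (6.29)² × (2.423×10⁴/1.791×10⁴)⁴ = 39.5641 × 3.34990 = 133.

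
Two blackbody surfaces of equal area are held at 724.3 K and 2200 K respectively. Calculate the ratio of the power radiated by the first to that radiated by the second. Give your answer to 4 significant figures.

P₁/P₂ ≈ 0.01175

With equal areas, P₁/P₂ = (T₁/T₂)⁴ = (724.3/2200)⁴ = 0.01175.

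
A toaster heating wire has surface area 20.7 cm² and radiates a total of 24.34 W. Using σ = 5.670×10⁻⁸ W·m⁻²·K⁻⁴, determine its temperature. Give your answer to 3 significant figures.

T ≈ 675 K

Area A = 20.7 cm² = 2.07×10⁻³ m².
P = σAT⁴ ⇒ T = (P/(σA))^(1/4) = (24.34/(5.670×10⁻⁸×2.07×10⁻³))^(1/4) = 675 K.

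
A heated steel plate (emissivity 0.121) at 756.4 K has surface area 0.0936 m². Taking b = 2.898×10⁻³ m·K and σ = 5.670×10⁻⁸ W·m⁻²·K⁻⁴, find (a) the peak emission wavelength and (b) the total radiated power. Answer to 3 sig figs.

(a) λ_max = b/T = 2.898×10⁻³/756.4 = 3.831×10⁻⁶ m = 3.83 μm.
Area A = 0.0936 m².
(b) P = εσAT⁴ = 0.121×5.670×10⁻⁸×0.0936×(756.4)⁴ = 210 W.

λ_max ≈ 3.83 μm; P ≈ 210 W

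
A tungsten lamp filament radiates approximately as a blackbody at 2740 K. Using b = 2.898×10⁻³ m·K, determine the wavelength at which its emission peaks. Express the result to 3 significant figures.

Wien's displacement law: λ_max = b/T = (2.898×10⁻³ m·K)/(2740 K) = 1.058×10⁻⁶ m.
That is 1.06×10³ nm, in the infrared range.

λ_max ≈ 1.06×10³ nm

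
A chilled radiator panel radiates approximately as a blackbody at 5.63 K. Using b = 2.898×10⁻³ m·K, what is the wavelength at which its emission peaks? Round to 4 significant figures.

λ_max ≈ 0.5147 mm

Wien's displacement law: λ_max = b/T = (2.898×10⁻³ m·K)/(5.63 K) = 5.1474×10⁻⁴ m.
That is 0.5147 mm, in the infrared range.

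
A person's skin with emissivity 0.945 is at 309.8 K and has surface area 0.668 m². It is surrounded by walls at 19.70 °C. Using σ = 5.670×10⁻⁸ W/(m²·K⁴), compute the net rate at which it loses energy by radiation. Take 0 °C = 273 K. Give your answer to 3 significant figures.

Net loss ≈ 67.0 W

Surroundings: T = 19.70 °C + 273 = 292.70 K.
Area A = 0.668 m².
Net radiated power P_net = εσA(T⁴ − T₀⁴) = 0.945×5.670×10⁻⁸×0.668×(309.8⁴ − 292.70⁴).
T⁴ − T₀⁴ = 9.21140×10⁹ − 7.33991×10⁹ = 1.87149×10⁹ K⁴, so P_net = 67.0 W.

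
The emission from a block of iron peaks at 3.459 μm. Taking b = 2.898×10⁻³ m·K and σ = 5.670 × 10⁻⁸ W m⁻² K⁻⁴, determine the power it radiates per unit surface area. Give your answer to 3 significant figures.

I ≈ 2.79×10⁴ W/m²

Wien's law: T = b/λ_max = 2.898×10⁻³/3.459×10⁻⁶ = 837.814 K.
Then I = σT⁴ = 5.670×10⁻⁸×(837.814)⁴ = 2.79×10⁴ W/m².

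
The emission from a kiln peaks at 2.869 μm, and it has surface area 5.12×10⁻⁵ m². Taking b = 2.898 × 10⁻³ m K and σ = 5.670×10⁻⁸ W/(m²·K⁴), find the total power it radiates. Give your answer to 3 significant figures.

P ≈ 3.02 W

Wien's law: T = b/λ_max = 2.898×10⁻³/2.869×10⁻⁶ = 1010.11 K.
Area A = 5.12×10⁻⁵ m².
Then P = σAT⁴ = 5.670×10⁻⁸×5.12×10⁻⁵×(1010.11)⁴ = 3.02 W.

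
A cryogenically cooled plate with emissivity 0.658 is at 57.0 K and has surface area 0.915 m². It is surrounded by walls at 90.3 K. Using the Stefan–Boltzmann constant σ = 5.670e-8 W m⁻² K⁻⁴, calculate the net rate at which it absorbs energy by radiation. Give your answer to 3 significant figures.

Net gain ≈ 1.91 W

Area A = 0.915 m².
Net radiated power P_net = εσA(T⁴ − T₀⁴) = 0.658×5.670×10⁻⁸×0.915×(57.0⁴ − 90.3⁴).
T⁴ − T₀⁴ = 1.05560×10⁷ − 6.64892×10⁷ = -5.59332×10⁷ K⁴, so P_net = -1.91 W — negative, meaning a net gain of 1.91 W.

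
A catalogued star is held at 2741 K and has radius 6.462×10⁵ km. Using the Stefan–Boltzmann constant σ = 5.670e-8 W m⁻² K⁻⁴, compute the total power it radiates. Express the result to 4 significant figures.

Surface area A = 4πR² = 4π(6.462×10⁸ m)² = 5.24740×10¹⁸ m².
P = σAT⁴ = 5.670×10⁻⁸ × 5.24740×10¹⁸ × (2741)⁴ = 1.679×10²⁵ W.

P ≈ 1.679×10²⁵ W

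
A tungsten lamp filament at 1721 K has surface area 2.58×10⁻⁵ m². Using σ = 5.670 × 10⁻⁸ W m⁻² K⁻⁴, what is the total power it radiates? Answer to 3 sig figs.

P ≈ 12.8 W

Area A = 2.58×10⁻⁵ m².
P = σAT⁴ = 5.670×10⁻⁸ × 2.58×10⁻⁵ × (1721)⁴ = 12.8 W.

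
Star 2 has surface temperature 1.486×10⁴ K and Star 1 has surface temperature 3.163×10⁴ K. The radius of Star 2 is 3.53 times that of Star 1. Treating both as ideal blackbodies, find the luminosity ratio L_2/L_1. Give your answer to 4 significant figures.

L ∝ R²T⁴, so L_2/L_1 = (R_2/R_1)²(T_2/T_1)⁴ = (3.53)² × (1.486×10⁴/3.163×10⁴)⁴ = 12.4609 × 0.0487168 = 0.6071.

L_2/L_1 ≈ 0.6071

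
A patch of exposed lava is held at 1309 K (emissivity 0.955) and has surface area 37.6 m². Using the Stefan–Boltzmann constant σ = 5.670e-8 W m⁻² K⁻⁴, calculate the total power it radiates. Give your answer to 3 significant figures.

Area A = 37.6 m².
P = εσAT⁴ = 0.955 × 5.670×10⁻⁸ × 37.6 × (1309)⁴ = 5.98×10⁶ W.

P ≈ 5.98×10⁶ W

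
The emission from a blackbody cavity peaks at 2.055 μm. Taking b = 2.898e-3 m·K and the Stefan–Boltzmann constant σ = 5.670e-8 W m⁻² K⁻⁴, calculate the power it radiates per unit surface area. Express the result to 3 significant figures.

I ≈ 2.24×10⁵ W/m²

Wien's law: T = b/λ_max = 2.898×10⁻³/2.055×10⁻⁶ = 1410.22 K.
Then I = σT⁴ = 5.670×10⁻⁸×(1410.22)⁴ = 2.24×10⁵ W/m².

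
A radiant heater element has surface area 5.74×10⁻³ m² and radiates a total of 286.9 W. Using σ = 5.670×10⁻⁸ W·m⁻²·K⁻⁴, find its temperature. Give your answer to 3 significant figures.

Area A = 5.74×10⁻³ m².
P = σAT⁴ ⇒ T = (P/(σA))^(1/4) = (286.9/(5.670×10⁻⁸×5.74×10⁻³))^(1/4) = 969 K.

T ≈ 969 K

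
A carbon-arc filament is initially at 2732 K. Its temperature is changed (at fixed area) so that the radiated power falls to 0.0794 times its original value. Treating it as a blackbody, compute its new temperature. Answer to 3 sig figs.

P ∝ T⁴, so T₂/T₁ = (P₂/P₁)^(1/4) = (0.0794)^(1/4) = 0.530830.
T₂ = 2732 × 0.530830 = 1.45×10³ K.

T₂ ≈ 1.45×10³ K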